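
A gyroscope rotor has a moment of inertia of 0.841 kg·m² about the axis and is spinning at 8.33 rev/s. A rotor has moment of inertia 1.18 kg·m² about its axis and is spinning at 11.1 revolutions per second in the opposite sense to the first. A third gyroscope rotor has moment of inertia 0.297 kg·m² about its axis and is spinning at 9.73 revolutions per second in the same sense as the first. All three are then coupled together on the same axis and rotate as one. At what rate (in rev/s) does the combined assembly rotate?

|ω_f| ≈ 1.38 rev/s

The coupling torques are internal; angular momentum about the shared axis is conserved.
Taking A's sense as positive: L = (0.8410)(8.33) − (1.180)(11.1) + (0.2970)(9.73) = -3.203 kg·m²·rev/s.
Combined I = 0.8410 + 1.180 + 0.2970 = 2.318 kg·m².
ω_f = L / I = -3.203 / 2.318 = -1.382 rev/s.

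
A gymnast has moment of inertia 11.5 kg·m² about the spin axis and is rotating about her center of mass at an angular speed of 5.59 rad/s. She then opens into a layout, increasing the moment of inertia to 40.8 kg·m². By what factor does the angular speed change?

With no external torque about the axis, L is conserved: I₁ω₁ = I₂ω₂.
ω₂/ω₁ = I₁/I₂ = 11.50 / 40.80 = 0.2819.

ω₂/ω₁ ≈ 0.282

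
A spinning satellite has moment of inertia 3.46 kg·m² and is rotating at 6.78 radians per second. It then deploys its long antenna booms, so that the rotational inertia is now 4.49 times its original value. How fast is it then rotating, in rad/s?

With no external torque about the axis, L is conserved: I₁ω₁ = I₂ω₂.
I₂ = 4.49 × 3.46 = 15.54 kg·m².
ω₂ = I₁ω₁ / I₂ = (3.460)(6.78 rad/s) / (15.54) = 1.510 rad/s.

ω₂ ≈ 1.51 rad/s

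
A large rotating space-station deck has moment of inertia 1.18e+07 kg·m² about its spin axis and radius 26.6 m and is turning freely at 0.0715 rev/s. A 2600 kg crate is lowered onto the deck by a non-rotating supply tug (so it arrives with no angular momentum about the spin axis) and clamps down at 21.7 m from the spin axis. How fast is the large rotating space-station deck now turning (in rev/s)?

The added mass arrives with no angular momentum about the spin axis, and any external torque about the spin axis is negligible, so the system's angular momentum is conserved.
Added inertia Σmr² = (2600)(21.7)² = 1.224e+06 kg·m²; I_f = 1.180e+07 + 1.224e+06 = 1.302e+07 kg·m².
ω_f = I_p ω_i / I_f = (1.180e+07)(0.0715) / 1.302e+07 = 0.06478 rev/s.

ω_f ≈ 0.0648 rev/s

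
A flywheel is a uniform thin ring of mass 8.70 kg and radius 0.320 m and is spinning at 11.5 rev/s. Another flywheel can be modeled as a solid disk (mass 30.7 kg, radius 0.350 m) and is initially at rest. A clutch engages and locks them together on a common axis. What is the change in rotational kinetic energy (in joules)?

No external torque acts about the common axis, so total angular momentum is conserved.
Moments of inertia: I_A = (8.70)(0.320)² = 0.8909 kg·m²; I_B = ½(30.7)(0.350)² = 1.880 kg·m².
Taking A's sense as positive: L = (0.8909)(11.5) = 10.25 kg·m²·rev/s.
Combined I = 0.8909 + 1.880 = 2.771 kg·m².
ω_f = L / I = 10.25 / 2.771 = 3.697 rev/s.
KE_i = ½ΣIω² = 2326 J; KE_f = ½(2.771)(23.23)² = 747.6 J.

ΔKE ≈ -1580 J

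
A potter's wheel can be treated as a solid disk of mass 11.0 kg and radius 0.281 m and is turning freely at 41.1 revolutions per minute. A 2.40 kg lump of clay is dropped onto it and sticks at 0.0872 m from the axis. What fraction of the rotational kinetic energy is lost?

fraction ≈ 0.0403

No external torque acts about the axis; L_before = L_after.
I_p = ½(11.0)(0.281)² = 0.4343 kg·m².
Added inertia Σmr² = (2.40)(0.0872)² = 0.01825 kg·m²; I_f = 0.4343 + 0.01825 = 0.4525 kg·m².
ω_f = I_p ω_i / I_f = (0.4343)(41.1) / 0.4525 = 39.44 rpm.
KE_i = ½(0.4343)(4.304 rad/s)² = 4.022 J; KE_f = ½(0.4525)(4.130)² = 3.860 J.
Fraction lost = 0.04033.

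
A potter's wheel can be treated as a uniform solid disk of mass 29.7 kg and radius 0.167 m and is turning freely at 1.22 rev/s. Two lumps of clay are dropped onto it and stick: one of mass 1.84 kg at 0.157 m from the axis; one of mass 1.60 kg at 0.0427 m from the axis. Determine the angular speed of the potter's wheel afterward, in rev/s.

ω_f ≈ 1.09 rev/s

The added mass arrives with no angular momentum about the axis, and any external torque about the axis is negligible, so the system's angular momentum is conserved.
I_p = ½(29.7)(0.167)² = 0.4142 kg·m².
Added inertia Σmr² = (1.84)(0.157)² + (1.60)(0.0427)² = 0.04827 kg·m²; I_f = 0.4142 + 0.04827 = 0.4624 kg·m².
ω_f = I_p ω_i / I_f = (0.4142)(1.22) / 0.4624 = 1.093 rev/s.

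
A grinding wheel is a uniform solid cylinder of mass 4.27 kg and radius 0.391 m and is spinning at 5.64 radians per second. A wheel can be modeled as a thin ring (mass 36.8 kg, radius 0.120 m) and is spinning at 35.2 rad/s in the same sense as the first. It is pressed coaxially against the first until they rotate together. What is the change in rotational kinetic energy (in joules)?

ΔKE ≈ -88.2 J

The coupling torques are internal; angular momentum about the shared axis is conserved.
Moments of inertia: I_A = ½(4.27)(0.391)² = 0.3264 kg·m²; I_B = (36.8)(0.120)² = 0.5299 kg·m².
Taking A's sense as positive: L = (0.3264)(5.64) + (0.5299)(35.2) = 20.49 kg·m²·rad/s.
Combined I = 0.3264 + 0.5299 = 0.8563 kg·m².
ω_f = L / I = 20.49 / 0.8563 = 23.93 rad/s.
KE_i = ½ΣIω² = 333.5 J; KE_f = ½(0.8563)(23.93)² = 245.2 J.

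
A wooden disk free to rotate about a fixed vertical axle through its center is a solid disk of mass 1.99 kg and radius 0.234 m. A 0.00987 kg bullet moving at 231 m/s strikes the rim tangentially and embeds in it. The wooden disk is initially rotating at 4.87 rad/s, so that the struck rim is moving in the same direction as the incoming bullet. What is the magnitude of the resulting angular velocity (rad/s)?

The axle reaction passes through the axle and exerts no torque about it; angular momentum about the axle is conserved through the impact.
I_p = ½(1.99)(0.234)² = 0.05448 kg·m². Taking the sense of the bullet's angular momentum as positive, L_{bullet} = m v R = (0.00987)(231)(0.234) = 0.5335 kg·m²/s.
L_i = +I_p ω_p + m v R = +(0.05448)(4.87) + 0.5335 = 0.7988 kg·m²/s.
After sticking, I_f = I_p + m R² = 0.05448 + (0.00987)(0.234)² = 0.05502 kg·m².
ω_f = L_i / I_f = 0.7988 / 0.05502 = 14.52 rad/s.

|ω_f| ≈ 14.5 rad/s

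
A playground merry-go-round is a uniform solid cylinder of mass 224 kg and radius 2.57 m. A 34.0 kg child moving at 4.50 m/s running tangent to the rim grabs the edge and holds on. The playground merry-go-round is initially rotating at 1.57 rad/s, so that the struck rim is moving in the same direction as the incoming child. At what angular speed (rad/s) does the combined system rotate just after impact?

|ω_f| ≈ 1.61 rad/s

About the axle the impulsive forces during the collision are internal, so angular momentum about that axis is conserved.
I_p = ½(224)(2.57)² = 739.7 kg·m². Taking the sense of the child's angular momentum as positive, L_{child} = m v R = (34.0)(4.50)(2.57) = 393.2 kg·m²/s.
L_i = +I_p ω_p + m v R = +(739.7)(1.57) + 393.2 = 1555 kg·m²/s.
After sticking, I_f = I_p + m R² = 739.7 + (34.0)(2.57)² = 964.3 kg·m².
ω_f = L_i / I_f = 1555 / 964.3 = 1.612 rad/s.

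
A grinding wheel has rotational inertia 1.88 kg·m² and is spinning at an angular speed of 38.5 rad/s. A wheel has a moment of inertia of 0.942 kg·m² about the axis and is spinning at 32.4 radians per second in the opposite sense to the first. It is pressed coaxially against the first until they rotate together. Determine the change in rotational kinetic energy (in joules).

No external torque acts about the common axis, so total angular momentum is conserved.
Taking A's sense as positive: L = (1.880)(38.5) − (0.9420)(32.4) = 41.86 kg·m²·rad/s.
Combined I = 1.880 + 0.9420 = 2.822 kg·m².
ω_f = L / I = 41.86 / 2.822 = 14.83 rad/s.
KE_i = ½ΣIω² = 1888 J; KE_f = ½(2.822)(14.83)² = 310.5 J.

ΔKE ≈ -1580 J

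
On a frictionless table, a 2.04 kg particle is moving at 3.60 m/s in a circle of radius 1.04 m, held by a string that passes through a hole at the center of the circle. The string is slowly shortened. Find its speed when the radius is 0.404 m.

Central (radial) force ⇒ zero torque about the center ⇒ m v r is constant.
v₂ = v₁ r₁ / r₂ = (3.60)(1.04) / (0.404) = 9.267 m/s.

v₂ ≈ 9.27 m/s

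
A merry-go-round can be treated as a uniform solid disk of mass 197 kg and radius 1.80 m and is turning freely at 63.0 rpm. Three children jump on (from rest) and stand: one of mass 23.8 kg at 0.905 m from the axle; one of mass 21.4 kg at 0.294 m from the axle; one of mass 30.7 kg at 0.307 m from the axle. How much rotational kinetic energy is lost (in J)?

No external torque acts about the axle; L_before = L_after.
I_p = ½(197)(1.80)² = 319.1 kg·m².
Added inertia Σmr² = (23.8)(0.905)² + (21.4)(0.294)² + (30.7)(0.307)² = 24.24 kg·m²; I_f = 319.1 + 24.24 = 343.4 kg·m².
ω_f = I_p ω_i / I_f = (319.1)(63.0) / 343.4 = 58.55 rpm.
KE_i = ½(319.1)(6.597 rad/s)² = 6945 J; KE_f = ½(343.4)(6.132)² = 6455 J.

energy lost ≈ 490 J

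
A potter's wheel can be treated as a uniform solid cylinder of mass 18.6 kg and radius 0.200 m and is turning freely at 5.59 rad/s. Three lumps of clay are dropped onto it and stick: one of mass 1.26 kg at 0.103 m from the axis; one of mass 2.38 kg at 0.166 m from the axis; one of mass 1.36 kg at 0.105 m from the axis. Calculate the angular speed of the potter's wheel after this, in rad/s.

ω_f ≈ 4.46 rad/s

No external torque acts about the axis; L_before = L_after.
I_p = ½(18.6)(0.200)² = 0.3720 kg·m².
Added inertia Σmr² = (1.26)(0.103)² + (2.38)(0.166)² + (1.36)(0.105)² = 0.09394 kg·m²; I_f = 0.3720 + 0.09394 = 0.4659 kg·m².
ω_f = I_p ω_i / I_f = (0.3720)(5.59) / 0.4659 = 4.463 rad/s.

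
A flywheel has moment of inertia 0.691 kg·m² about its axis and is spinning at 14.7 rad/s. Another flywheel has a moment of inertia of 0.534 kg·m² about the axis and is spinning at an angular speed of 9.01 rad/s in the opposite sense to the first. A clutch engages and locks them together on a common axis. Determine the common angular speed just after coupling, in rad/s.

No external torque acts about the common axis, so total angular momentum is conserved.
Taking A's sense as positive: L = (0.6910)(14.7) − (0.5340)(9.01) = 5.346 kg·m²·rad/s.
Combined I = 0.6910 + 0.5340 = 1.225 kg·m².
ω_f = L / I = 5.346 / 1.225 = 4.364 rad/s.

|ω_f| ≈ 4.36 rad/s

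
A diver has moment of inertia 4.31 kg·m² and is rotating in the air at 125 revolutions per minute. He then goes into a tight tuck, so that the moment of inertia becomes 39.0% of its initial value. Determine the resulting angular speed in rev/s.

ω₂ ≈ 5.34 rev/s

No external torque acts about the spin axis, so angular momentum is conserved.
I₂ = 0.390 × 4.31 = 1.681 kg·m².
ω₂ = I₁ω₁ / I₂ = (4.310)(125 rpm) / (1.681) = 320.5 rpm = 5.342 rev/s.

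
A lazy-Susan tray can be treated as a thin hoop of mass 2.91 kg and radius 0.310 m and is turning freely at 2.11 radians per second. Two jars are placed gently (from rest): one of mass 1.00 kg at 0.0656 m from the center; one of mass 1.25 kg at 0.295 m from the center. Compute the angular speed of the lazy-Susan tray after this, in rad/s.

No external torque acts about the center; L_before = L_after.
I_p = (2.91)(0.310)² = 0.2797 kg·m².
Added inertia Σmr² = (1.00)(0.0656)² + (1.25)(0.295)² = 0.1131 kg·m²; I_f = 0.2797 + 0.1131 = 0.3927 kg·m².
ω_f = I_p ω_i / I_f = (0.2797)(2.11) / 0.3927 = 1.502 rad/s.

ω_f ≈ 1.50 rad/s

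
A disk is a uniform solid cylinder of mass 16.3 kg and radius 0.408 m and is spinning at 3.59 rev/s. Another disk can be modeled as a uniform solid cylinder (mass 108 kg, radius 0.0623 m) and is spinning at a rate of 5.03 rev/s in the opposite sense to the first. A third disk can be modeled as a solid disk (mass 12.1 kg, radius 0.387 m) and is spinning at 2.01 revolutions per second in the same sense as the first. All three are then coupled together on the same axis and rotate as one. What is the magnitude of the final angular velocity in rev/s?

The coupling torques are internal; angular momentum about the shared axis is conserved.
Moments of inertia: I_A = ½(16.3)(0.408)² = 1.357 kg·m²; I_B = ½(108)(0.0623)² = 0.2096 kg·m²; I_C = ½(12.1)(0.387)² = 0.9061 kg·m².
Taking A's sense as positive: L = (1.357)(3.59) − (0.2096)(5.03) + (0.9061)(2.01) = 5.638 kg·m²·rev/s.
Combined I = 1.357 + 0.2096 + 0.9061 = 2.472 kg·m².
ω_f = L / I = 5.638 / 2.472 = 2.280 rev/s.

|ω_f| ≈ 2.28 rev/s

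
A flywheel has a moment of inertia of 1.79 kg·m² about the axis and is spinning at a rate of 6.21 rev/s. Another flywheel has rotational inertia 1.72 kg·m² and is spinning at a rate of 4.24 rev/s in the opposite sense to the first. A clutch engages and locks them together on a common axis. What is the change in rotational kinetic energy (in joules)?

ΔKE ≈ -1890 J

The coupling torques are internal; angular momentum about the shared axis is conserved.
Taking A's sense as positive: L = (1.790)(6.21) − (1.720)(4.24) = 3.823 kg·m²·rev/s.
Combined I = 1.790 + 1.720 = 3.510 kg·m².
ω_f = L / I = 3.823 / 3.510 = 1.089 rev/s.
KE_i = ½ΣIω² = 1973 J; KE_f = ½(3.510)(6.844)² = 82.20 J.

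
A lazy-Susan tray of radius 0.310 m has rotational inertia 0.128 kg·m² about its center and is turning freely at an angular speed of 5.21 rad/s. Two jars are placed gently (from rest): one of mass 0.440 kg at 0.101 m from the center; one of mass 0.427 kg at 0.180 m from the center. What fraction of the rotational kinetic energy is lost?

The added mass arrives with no angular momentum about the center, and any external torque about the center is negligible, so the system's angular momentum is conserved.
Added inertia Σmr² = (0.440)(0.101)² + (0.427)(0.180)² = 0.01832 kg·m²; I_f = 0.1280 + 0.01832 = 0.1463 kg·m².
ω_f = I_p ω_i / I_f = (0.1280)(5.21) / 0.1463 = 4.558 rad/s.
KE_i = ½(0.1280)(5.210 rad/s)² = 1.737 J; KE_f = ½(0.1463)(4.558)² = 1.520 J.
Fraction lost = 0.1252.

fraction ≈ 0.125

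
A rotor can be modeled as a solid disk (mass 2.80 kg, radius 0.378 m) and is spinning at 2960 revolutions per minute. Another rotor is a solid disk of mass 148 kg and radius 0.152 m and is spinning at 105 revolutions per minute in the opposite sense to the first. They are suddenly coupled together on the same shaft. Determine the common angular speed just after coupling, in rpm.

The coupling torques are internal; angular momentum about the shared axis is conserved.
Moments of inertia: I_A = ½(2.80)(0.378)² = 0.2000 kg·m²; I_B = ½(148)(0.152)² = 1.710 kg·m².
Taking A's sense as positive: L = (0.2000)(2960) − (1.710)(105) = 412.6 kg·m²·rpm.
Combined I = 0.2000 + 1.710 = 1.910 kg·m².
ω_f = L / I = 412.6 / 1.910 = 216.0 rpm.

|ω_f| ≈ 216 rpm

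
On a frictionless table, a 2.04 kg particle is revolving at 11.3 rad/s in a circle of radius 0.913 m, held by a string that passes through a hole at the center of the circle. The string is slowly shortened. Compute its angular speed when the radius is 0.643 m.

The constraining force is radial, so m r² ω about the center is conserved.
ω₂ = ω₁ (r₁/r₂)² = (11.3)(0.913/0.643)² = 22.78 rad/s.

ω₂ ≈ 22.8 rad/s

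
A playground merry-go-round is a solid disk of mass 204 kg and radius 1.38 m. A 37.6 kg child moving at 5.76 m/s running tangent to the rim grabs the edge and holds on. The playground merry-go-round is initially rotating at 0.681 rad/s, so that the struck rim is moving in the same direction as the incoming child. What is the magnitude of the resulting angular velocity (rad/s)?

About the axle the impulsive forces during the collision are internal, so angular momentum about that axis is conserved.
I_p = ½(204)(1.38)² = 194.2 kg·m². Taking the sense of the child's angular momentum as positive, L_{child} = m v R = (37.6)(5.76)(1.38) = 298.9 kg·m²/s.
L_i = +I_p ω_p + m v R = +(194.2)(0.681) + 298.9 = 431.2 kg·m²/s.
After sticking, I_f = I_p + m R² = 194.2 + (37.6)(1.38)² = 265.9 kg·m².
ω_f = L_i / I_f = 431.2 / 265.9 = 1.622 rad/s.

|ω_f| ≈ 1.62 rad/s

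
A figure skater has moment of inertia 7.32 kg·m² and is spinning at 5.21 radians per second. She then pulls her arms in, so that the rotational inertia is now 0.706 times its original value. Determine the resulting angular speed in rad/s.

Angular momentum about the spin axis is conserved since the torque about it is zero.
I₂ = 0.706 × 7.32 = 5.168 kg·m².
ω₂ = I₁ω₁ / I₂ = (7.320)(5.21 rad/s) / (5.168) = 7.380 rad/s.

ω₂ ≈ 7.38 rad/s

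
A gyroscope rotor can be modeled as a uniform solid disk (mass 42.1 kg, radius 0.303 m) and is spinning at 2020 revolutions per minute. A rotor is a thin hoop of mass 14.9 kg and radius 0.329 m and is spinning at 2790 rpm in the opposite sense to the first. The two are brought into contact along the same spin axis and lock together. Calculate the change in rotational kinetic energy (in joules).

The coupling torques are internal; angular momentum about the shared axis is conserved.
Moments of inertia: I_A = ½(42.1)(0.303)² = 1.933 kg·m²; I_B = (14.9)(0.329)² = 1.613 kg·m².
Taking A's sense as positive: L = (1.933)(2020) − (1.613)(2790) = -595.9 kg·m²·rpm.
Combined I = 1.933 + 1.613 = 3.545 kg·m².
ω_f = L / I = -595.9 / 3.545 = -168.1 rpm.
KE_i = ½ΣIω² = 1.121e+05 J; KE_f = ½(3.545)(17.60)² = 549.1 J.

ΔKE ≈ -1.12e+05 J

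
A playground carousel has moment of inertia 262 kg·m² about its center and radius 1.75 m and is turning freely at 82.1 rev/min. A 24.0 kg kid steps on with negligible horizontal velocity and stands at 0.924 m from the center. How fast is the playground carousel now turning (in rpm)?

The added mass arrives with no angular momentum about the center, and any external torque about the center is negligible, so the system's angular momentum is conserved.
Added inertia Σmr² = (24.0)(0.924)² = 20.49 kg·m²; I_f = 262.0 + 20.49 = 282.5 kg·m².
ω_f = I_p ω_i / I_f = (262.0)(82.1) / 282.5 = 76.14 rpm.

ω_f ≈ 76.1 rpm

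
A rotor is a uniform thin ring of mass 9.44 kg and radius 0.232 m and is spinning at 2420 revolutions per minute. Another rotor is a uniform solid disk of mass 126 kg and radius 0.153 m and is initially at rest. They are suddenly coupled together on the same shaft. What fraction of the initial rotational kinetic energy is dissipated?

The coupling torques are internal; angular momentum about the shared axis is conserved.
Moments of inertia: I_A = (9.44)(0.232)² = 0.5081 kg·m²; I_B = ½(126)(0.153)² = 1.475 kg·m².
Taking A's sense as positive: L = (0.5081)(2420) = 1230 kg·m²·rpm.
Combined I = 0.5081 + 1.475 = 1.983 kg·m².
ω_f = L / I = 1230 / 1.983 = 620.1 rpm.
KE_i = ½ΣIω² = 16320 J; KE_f = ½(1.983)(64.94)² = 4181 J.
Fraction dissipated = (KE_i − KE_f)/KE_i = 0.7438.

fraction ≈ 0.744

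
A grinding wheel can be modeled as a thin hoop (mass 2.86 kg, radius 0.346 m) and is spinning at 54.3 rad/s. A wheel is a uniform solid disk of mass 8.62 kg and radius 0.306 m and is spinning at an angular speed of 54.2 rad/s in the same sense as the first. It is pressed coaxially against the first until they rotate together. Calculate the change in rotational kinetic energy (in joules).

ΔKE ≈ -0.000926 J

No external torque acts about the common axis, so total angular momentum is conserved.
Moments of inertia: I_A = (2.86)(0.346)² = 0.3424 kg·m²; I_B = ½(8.62)(0.306)² = 0.4036 kg·m².
Taking A's sense as positive: L = (0.3424)(54.3) + (0.4036)(54.2) = 40.47 kg·m²·rad/s.
Combined I = 0.3424 + 0.4036 = 0.7460 kg·m².
ω_f = L / I = 40.47 / 0.7460 = 54.25 rad/s.
KE_i = ½ΣIω² = 1098 J; KE_f = ½(0.7460)(54.25)² = 1098 J.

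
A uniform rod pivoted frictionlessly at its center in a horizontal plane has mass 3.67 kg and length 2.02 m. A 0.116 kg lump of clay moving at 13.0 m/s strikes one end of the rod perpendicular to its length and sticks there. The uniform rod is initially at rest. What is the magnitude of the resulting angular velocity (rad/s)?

About the pivot the impulsive forces during the collision are internal, so angular momentum about that axis is conserved.
I_p = (1/12)(3.67)(2.02)² = 1.248 kg·m². Taking the sense of the lump of clay's angular momentum as positive, L_{lump} = m v R = (0.116)(13.0)(2.02/2) = 1.523 kg·m²/s.
L_i = 0 + 1.523 = 1.523 kg·m²/s.
After sticking, I_f = I_p + m R² = 1.248 + (0.116)(2.02/2)² = 1.366 kg·m².
ω_f = L_i / I_f = 1.523 / 1.366 = 1.115 rad/s.

|ω_f| ≈ 1.11 rad/s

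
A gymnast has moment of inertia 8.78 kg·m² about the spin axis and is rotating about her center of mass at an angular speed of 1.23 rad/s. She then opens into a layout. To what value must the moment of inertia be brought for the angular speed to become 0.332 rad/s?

Angular momentum about the spin axis is conserved since the torque about it is zero.
I₂ = I₁ω₁ / ω₂ = (8.78)(1.23) / (0.332) = 32.53 kg·m².

I₂ ≈ 32.5 kg·m²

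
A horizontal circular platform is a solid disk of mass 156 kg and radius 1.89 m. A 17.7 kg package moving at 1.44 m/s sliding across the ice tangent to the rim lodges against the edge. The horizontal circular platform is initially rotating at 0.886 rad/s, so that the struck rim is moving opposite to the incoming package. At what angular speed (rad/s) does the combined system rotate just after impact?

|ω_f| ≈ 0.581 rad/s

About the central axle the impulsive forces during the collision are internal, so angular momentum about that axis is conserved.
I_p = ½(156)(1.89)² = 278.6 kg·m². Taking the sense of the package's angular momentum as positive, L_{package} = m v R = (17.7)(1.44)(1.89) = 48.17 kg·m²/s.
L_i = −I_p ω_p + m v R = −(278.6)(0.886) + 48.17 = -198.7 kg·m²/s.
After sticking, I_f = I_p + m R² = 278.6 + (17.7)(1.89)² = 341.8 kg·m².
ω_f = L_i / I_f = -198.7 / 341.8 = -0.5812 rad/s.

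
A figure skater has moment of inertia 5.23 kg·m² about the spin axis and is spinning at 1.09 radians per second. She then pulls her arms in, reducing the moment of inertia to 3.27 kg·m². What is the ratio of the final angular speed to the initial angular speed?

ω₂/ω₁ ≈ 1.60

With no external torque about the axis, L is conserved: I₁ω₁ = I₂ω₂.
ω₂/ω₁ = I₁/I₂ = 5.230 / 3.270 = 1.599.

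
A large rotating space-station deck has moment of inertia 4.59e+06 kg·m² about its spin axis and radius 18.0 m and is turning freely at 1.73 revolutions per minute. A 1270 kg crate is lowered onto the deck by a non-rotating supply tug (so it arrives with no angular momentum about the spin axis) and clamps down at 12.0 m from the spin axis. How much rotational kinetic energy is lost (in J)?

energy lost ≈ 2890 J

The added mass arrives with no angular momentum about the spin axis, and any external torque about the spin axis is negligible, so the system's angular momentum is conserved.
Added inertia Σmr² = (1270)(12.0)² = 1.829e+05 kg·m²; I_f = 4.590e+06 + 1.829e+05 = 4.773e+06 kg·m².
ω_f = I_p ω_i / I_f = (4.590e+06)(1.73) / 4.773e+06 = 1.664 rpm.
KE_i = ½(4.590e+06)(0.1812 rad/s)² = 75320 J; KE_f = ½(4.773e+06)(0.1742)² = 72440 J.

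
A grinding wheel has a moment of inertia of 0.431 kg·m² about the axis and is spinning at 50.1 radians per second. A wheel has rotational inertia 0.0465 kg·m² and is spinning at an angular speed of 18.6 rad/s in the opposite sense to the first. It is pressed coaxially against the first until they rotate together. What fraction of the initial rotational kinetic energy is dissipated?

The coupling torques are internal; angular momentum about the shared axis is conserved.
Taking A's sense as positive: L = (0.4310)(50.1) − (0.04650)(18.6) = 20.73 kg·m²·rad/s.
Combined I = 0.4310 + 0.04650 = 0.4775 kg·m².
ω_f = L / I = 20.73 / 0.4775 = 43.41 rad/s.
KE_i = ½ΣIω² = 549.0 J; KE_f = ½(0.4775)(43.41)² = 449.9 J.
Fraction dissipated = (KE_i − KE_f)/KE_i = 0.1804.

fraction ≈ 0.180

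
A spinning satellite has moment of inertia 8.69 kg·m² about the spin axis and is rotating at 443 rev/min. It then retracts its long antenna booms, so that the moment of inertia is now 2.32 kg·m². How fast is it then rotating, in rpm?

ω₂ ≈ 1660 rpm

With no external torque about the axis, L is conserved: I₁ω₁ = I₂ω₂.
ω₂ = I₁ω₁ / I₂ = (8.690)(443 rpm) / (2.320) = 1659 rpm.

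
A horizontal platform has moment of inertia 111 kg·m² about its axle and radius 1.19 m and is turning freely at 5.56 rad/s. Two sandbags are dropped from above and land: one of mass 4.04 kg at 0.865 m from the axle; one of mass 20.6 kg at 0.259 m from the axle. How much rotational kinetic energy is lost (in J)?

The added mass arrives with no angular momentum about the axle, and any external torque about the axle is negligible, so the system's angular momentum is conserved.
Added inertia Σmr² = (4.04)(0.865)² + (20.6)(0.259)² = 4.405 kg·m²; I_f = 111.0 + 4.405 = 115.4 kg·m².
ω_f = I_p ω_i / I_f = (111.0)(5.56) / 115.4 = 5.348 rad/s.
KE_i = ½(111.0)(5.560 rad/s)² = 1716 J; KE_f = ½(115.4)(5.348)² = 1650 J.

energy lost ≈ 65.5 J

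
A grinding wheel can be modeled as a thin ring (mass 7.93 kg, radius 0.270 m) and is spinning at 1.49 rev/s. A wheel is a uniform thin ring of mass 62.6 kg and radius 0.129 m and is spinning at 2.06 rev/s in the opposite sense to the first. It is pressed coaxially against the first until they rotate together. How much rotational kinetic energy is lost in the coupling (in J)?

No external torque acts about the common axis, so total angular momentum is conserved.
Moments of inertia: I_A = (7.93)(0.270)² = 0.5781 kg·m²; I_B = (62.6)(0.129)² = 1.042 kg·m².
Taking A's sense as positive: L = (0.5781)(1.49) − (1.042)(2.06) = -1.285 kg·m²·rev/s.
Combined I = 0.5781 + 1.042 = 1.620 kg·m².
ω_f = L / I = -1.285 / 1.620 = -0.7930 rev/s.
KE_i = ½ΣIω² = 112.6 J; KE_f = ½(1.620)(4.983)² = 20.11 J.

ΔKE lost ≈ 92.5 J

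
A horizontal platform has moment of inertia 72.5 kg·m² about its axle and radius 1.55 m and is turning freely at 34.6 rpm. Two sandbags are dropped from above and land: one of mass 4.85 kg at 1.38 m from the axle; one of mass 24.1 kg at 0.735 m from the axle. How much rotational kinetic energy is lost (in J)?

No external torque acts about the axle; L_before = L_after.
Added inertia Σmr² = (4.85)(1.38)² + (24.1)(0.735)² = 22.26 kg·m²; I_f = 72.50 + 22.26 = 94.76 kg·m².
ω_f = I_p ω_i / I_f = (72.50)(34.6) / 94.76 = 26.47 rpm.
KE_i = ½(72.50)(3.623 rad/s)² = 475.9 J; KE_f = ½(94.76)(2.772)² = 364.1 J.

energy lost ≈ 112 J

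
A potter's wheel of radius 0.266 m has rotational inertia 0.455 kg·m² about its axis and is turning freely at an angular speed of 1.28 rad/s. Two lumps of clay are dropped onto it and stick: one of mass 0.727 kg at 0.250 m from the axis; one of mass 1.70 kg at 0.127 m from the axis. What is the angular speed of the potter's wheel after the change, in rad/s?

ω_f ≈ 1.10 rad/s

The added mass arrives with no angular momentum about the axis, and any external torque about the axis is negligible, so the system's angular momentum is conserved.
Added inertia Σmr² = (0.727)(0.250)² + (1.70)(0.127)² = 0.07286 kg·m²; I_f = 0.4550 + 0.07286 = 0.5279 kg·m².
ω_f = I_p ω_i / I_f = (0.4550)(1.28) / 0.5279 = 1.103 rad/s.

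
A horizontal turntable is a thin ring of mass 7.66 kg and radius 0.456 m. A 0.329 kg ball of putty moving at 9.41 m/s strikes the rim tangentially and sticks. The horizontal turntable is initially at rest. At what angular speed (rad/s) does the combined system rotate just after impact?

The axle reaction passes through the axle and exerts no torque about it; angular momentum about the axle is conserved through the impact.
I_p = (7.66)(0.456)² = 1.593 kg·m². Taking the sense of the ball of putty's angular momentum as positive, L_{ball} = m v R = (0.329)(9.41)(0.456) = 1.412 kg·m²/s.
L_i = 0 + 1.412 = 1.412 kg·m²/s.
After sticking, I_f = I_p + m R² = 1.593 + (0.329)(0.456)² = 1.661 kg·m².
ω_f = L_i / I_f = 1.412 / 1.661 = 0.8498 rad/s.

|ω_f| ≈ 0.850 rad/s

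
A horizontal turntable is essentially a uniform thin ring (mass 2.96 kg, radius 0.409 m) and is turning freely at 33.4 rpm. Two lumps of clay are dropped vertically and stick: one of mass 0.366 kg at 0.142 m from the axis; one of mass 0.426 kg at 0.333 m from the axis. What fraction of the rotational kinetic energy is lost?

The added mass arrives with no angular momentum about the axis, and any external torque about the axis is negligible, so the system's angular momentum is conserved.
I_p = (2.96)(0.409)² = 0.4952 kg·m².
Added inertia Σmr² = (0.366)(0.142)² + (0.426)(0.333)² = 0.05462 kg·m²; I_f = 0.4952 + 0.05462 = 0.5498 kg·m².
ω_f = I_p ω_i / I_f = (0.4952)(33.4) / 0.5498 = 30.08 rpm.
KE_i = ½(0.4952)(3.498 rad/s)² = 3.029 J; KE_f = ½(0.5498)(3.150)² = 2.728 J.
Fraction lost = 0.09935.

fraction ≈ 0.0993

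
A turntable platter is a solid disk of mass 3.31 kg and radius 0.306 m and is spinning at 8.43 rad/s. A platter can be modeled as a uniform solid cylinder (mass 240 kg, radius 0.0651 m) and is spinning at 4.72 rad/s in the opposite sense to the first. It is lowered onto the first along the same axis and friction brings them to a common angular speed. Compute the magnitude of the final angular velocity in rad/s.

|ω_f| ≈ 1.65 rad/s

The coupling torques are internal; angular momentum about the shared axis is conserved.
Moments of inertia: I_A = ½(3.31)(0.306)² = 0.1550 kg·m²; I_B = ½(240)(0.0651)² = 0.5086 kg·m².
Taking A's sense as positive: L = (0.1550)(8.43) − (0.5086)(4.72) = -1.094 kg·m²·rad/s.
Combined I = 0.1550 + 0.5086 = 0.6635 kg·m².
ω_f = L / I = -1.094 / 0.6635 = -1.649 rad/s.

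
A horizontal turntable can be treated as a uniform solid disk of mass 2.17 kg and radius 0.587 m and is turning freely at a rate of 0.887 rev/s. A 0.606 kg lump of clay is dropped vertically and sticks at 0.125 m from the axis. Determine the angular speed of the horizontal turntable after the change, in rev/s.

ω_f ≈ 0.865 rev/s

No external torque acts about the axis; L_before = L_after.
I_p = ½(2.17)(0.587)² = 0.3739 kg·m².
Added inertia Σmr² = (0.606)(0.125)² = 0.009469 kg·m²; I_f = 0.3739 + 0.009469 = 0.3833 kg·m².
ω_f = I_p ω_i / I_f = (0.3739)(0.887) / 0.3833 = 0.8651 rev/s.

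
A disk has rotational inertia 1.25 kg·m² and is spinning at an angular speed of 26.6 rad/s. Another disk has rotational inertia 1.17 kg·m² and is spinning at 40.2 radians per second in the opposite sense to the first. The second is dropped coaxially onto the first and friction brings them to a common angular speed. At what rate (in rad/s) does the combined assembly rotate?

No external torque acts about the common axis, so total angular momentum is conserved.
Taking A's sense as positive: L = (1.250)(26.6) − (1.170)(40.2) = -13.78 kg·m²·rad/s.
Combined I = 1.250 + 1.170 = 2.420 kg·m².
ω_f = L / I = -13.78 / 2.420 = -5.696 rad/s.

|ω_f| ≈ 5.70 rad/s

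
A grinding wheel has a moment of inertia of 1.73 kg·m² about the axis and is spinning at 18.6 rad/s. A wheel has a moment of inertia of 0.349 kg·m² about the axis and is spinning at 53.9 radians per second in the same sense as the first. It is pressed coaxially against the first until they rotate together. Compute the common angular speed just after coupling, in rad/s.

No external torque acts about the common axis, so total angular momentum is conserved.
Taking A's sense as positive: L = (1.730)(18.6) + (0.3490)(53.9) = 50.99 kg·m²·rad/s.
Combined I = 1.730 + 0.3490 = 2.079 kg·m².
ω_f = L / I = 50.99 / 2.079 = 24.53 rad/s.

|ω_f| ≈ 24.5 rad/s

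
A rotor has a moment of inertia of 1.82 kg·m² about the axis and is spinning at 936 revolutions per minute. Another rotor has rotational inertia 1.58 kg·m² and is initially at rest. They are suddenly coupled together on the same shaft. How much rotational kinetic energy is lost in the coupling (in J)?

No external torque acts about the common axis, so total angular momentum is conserved.
Taking A's sense as positive: L = (1.820)(936) = 1704 kg·m²·rpm.
Combined I = 1.820 + 1.580 = 3.400 kg·m².
ω_f = L / I = 1704 / 3.400 = 501.0 rpm.
KE_i = ½ΣIω² = 8743 J; KE_f = ½(3.400)(52.47)² = 4680 J.

ΔKE lost ≈ 4060 J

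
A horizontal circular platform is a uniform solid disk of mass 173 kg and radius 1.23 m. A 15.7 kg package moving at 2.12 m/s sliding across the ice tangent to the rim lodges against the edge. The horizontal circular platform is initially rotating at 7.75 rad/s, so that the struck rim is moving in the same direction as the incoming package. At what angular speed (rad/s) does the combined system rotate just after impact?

|ω_f| ≈ 6.82 rad/s

About the central axle the impulsive forces during the collision are internal, so angular momentum about that axis is conserved.
I_p = ½(173)(1.23)² = 130.9 kg·m². Taking the sense of the package's angular momentum as positive, L_{package} = m v R = (15.7)(2.12)(1.23) = 40.94 kg·m²/s.
L_i = +I_p ω_p + m v R = +(130.9)(7.75) + 40.94 = 1055 kg·m²/s.
After sticking, I_f = I_p + m R² = 130.9 + (15.7)(1.23)² = 154.6 kg·m².
ω_f = L_i / I_f = 1055 / 154.6 = 6.824 rad/s.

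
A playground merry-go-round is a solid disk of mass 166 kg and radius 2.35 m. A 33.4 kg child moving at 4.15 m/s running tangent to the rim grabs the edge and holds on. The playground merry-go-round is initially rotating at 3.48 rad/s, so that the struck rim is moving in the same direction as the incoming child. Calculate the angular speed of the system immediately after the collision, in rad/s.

About the axle the impulsive forces during the collision are internal, so angular momentum about that axis is conserved.
I_p = ½(166)(2.35)² = 458.4 kg·m². Taking the sense of the child's angular momentum as positive, L_{child} = m v R = (33.4)(4.15)(2.35) = 325.7 kg·m²/s.
L_i = +I_p ω_p + m v R = +(458.4)(3.48) + 325.7 = 1921 kg·m²/s.
After sticking, I_f = I_p + m R² = 458.4 + (33.4)(2.35)² = 642.8 kg·m².
ω_f = L_i / I_f = 1921 / 642.8 = 2.988 rad/s.

|ω_f| ≈ 2.99 rad/s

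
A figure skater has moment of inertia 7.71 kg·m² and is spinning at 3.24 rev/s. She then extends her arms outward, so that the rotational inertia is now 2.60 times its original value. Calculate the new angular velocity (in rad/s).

No external torque acts about the spin axis, so angular momentum is conserved.
I₂ = 2.60 × 7.71 = 20.05 kg·m².
ω₂ = I₁ω₁ / I₂ = (7.710)(3.24 rev/s) / (20.05) = 1.246 rev/s = 7.830 rad/s.

ω₂ ≈ 7.83 rad/s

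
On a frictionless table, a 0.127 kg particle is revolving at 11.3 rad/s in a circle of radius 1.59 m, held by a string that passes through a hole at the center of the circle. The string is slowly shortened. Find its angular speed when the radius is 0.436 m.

No torque about the axis ⇒ m r₁² ω₁ = m r₂² ω₂.
ω₂ = ω₁ (r₁/r₂)² = (11.3)(1.59/0.436)² = 150.3 rad/s.

ω₂ ≈ 150 rad/s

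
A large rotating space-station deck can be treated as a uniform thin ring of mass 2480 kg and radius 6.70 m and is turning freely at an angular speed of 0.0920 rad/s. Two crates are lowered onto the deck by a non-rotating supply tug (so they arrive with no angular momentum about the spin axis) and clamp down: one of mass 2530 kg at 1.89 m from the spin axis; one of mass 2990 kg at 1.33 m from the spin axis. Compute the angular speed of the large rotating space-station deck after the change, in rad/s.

ω_f ≈ 0.0815 rad/s

The added mass arrives with no angular momentum about the spin axis, and any external torque about the spin axis is negligible, so the system's angular momentum is conserved.
I_p = (2480)(6.70)² = 1.113e+05 kg·m².
Added inertia Σmr² = (2530)(1.89)² + (2990)(1.33)² = 14330 kg·m²; I_f = 1.113e+05 + 14330 = 1.257e+05 kg·m².
ω_f = I_p ω_i / I_f = (1.113e+05)(0.0920) / 1.257e+05 = 0.08151 rad/s.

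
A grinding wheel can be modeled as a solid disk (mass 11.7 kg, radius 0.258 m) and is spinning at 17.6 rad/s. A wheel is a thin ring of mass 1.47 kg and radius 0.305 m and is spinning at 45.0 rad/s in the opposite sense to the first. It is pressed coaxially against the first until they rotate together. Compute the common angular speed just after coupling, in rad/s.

The coupling torques are internal; angular momentum about the shared axis is conserved.
Moments of inertia: I_A = ½(11.7)(0.258)² = 0.3894 kg·m²; I_B = (1.47)(0.305)² = 0.1367 kg·m².
Taking A's sense as positive: L = (0.3894)(17.6) − (0.1367)(45.0) = 0.6998 kg·m²·rad/s.
Combined I = 0.3894 + 0.1367 = 0.5261 kg·m².
ω_f = L / I = 0.6998 / 0.5261 = 1.330 rad/s.

|ω_f| ≈ 1.33 rad/s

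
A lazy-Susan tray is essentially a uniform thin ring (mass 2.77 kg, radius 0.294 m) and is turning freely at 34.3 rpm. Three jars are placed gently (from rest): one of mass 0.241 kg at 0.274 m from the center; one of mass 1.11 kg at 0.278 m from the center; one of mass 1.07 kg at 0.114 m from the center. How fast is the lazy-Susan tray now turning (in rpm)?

The added mass arrives with no angular momentum about the center, and any external torque about the center is negligible, so the system's angular momentum is conserved.
I_p = (2.77)(0.294)² = 0.2394 kg·m².
Added inertia Σmr² = (0.241)(0.274)² + (1.11)(0.278)² + (1.07)(0.114)² = 0.1178 kg·m²; I_f = 0.2394 + 0.1178 = 0.3572 kg·m².
ω_f = I_p ω_i / I_f = (0.2394)(34.3) / 0.3572 = 22.99 rpm.

ω_f ≈ 23.0 rpm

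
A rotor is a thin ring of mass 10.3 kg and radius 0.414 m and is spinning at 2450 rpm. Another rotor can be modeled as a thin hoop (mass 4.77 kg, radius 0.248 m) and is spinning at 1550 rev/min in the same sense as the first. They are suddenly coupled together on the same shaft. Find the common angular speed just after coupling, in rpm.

|ω_f| ≈ 2320 rpm

The coupling torques are internal; angular momentum about the shared axis is conserved.
Moments of inertia: I_A = (10.3)(0.414)² = 1.765 kg·m²; I_B = (4.77)(0.248)² = 0.2934 kg·m².
Taking A's sense as positive: L = (1.765)(2450) + (0.2934)(1550) = 4780 kg·m²·rpm.
Combined I = 1.765 + 0.2934 = 2.059 kg·m².
ω_f = L / I = 4780 / 2.059 = 2322 rpm.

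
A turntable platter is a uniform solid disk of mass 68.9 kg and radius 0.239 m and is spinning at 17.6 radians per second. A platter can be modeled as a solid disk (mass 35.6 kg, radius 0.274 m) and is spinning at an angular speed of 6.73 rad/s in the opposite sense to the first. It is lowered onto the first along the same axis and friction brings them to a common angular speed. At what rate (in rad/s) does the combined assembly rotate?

The coupling torques are internal; angular momentum about the shared axis is conserved.
Moments of inertia: I_A = ½(68.9)(0.239)² = 1.968 kg·m²; I_B = ½(35.6)(0.274)² = 1.336 kg·m².
Taking A's sense as positive: L = (1.968)(17.6) − (1.336)(6.73) = 25.64 kg·m²·rad/s.
Combined I = 1.968 + 1.336 = 3.304 kg·m².
ω_f = L / I = 25.64 / 3.304 = 7.760 rad/s.

|ω_f| ≈ 7.76 rad/s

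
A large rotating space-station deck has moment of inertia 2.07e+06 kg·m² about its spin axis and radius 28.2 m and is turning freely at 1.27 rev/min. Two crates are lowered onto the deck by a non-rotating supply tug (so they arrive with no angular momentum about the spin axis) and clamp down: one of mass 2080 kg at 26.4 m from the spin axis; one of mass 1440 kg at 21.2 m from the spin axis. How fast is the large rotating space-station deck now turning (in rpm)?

ω_f ≈ 0.631 rpm

The added mass arrives with no angular momentum about the spin axis, and any external torque about the spin axis is negligible, so the system's angular momentum is conserved.
Added inertia Σmr² = (2080)(26.4)² + (1440)(21.2)² = 2.097e+06 kg·m²; I_f = 2.070e+06 + 2.097e+06 = 4.167e+06 kg·m².
ω_f = I_p ω_i / I_f = (2.070e+06)(1.27) / 4.167e+06 = 0.6309 rpm.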